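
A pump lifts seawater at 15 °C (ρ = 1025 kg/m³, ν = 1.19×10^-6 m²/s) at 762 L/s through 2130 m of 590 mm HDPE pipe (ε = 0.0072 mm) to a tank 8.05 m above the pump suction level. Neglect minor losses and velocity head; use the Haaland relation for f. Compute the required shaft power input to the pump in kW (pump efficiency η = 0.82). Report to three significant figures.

P_shaft ≈ 226 kW

V = 4Q/(πD²) = 2.787 m/s; Re = 1.38×10^6; ε/D = 1.22×10^-5; f = 0.01126
h_f = f(L/D)V²/2g = 16.10 m
Total head H = z + h_f = 8.05 + 16.10 = 24.15 m
P_hyd = ρgQH = 1025·9.81·0.762·24.15 = 185.0 kW
P_shaft = P_hyd/η = 185.0/0.82 = 225.6 kW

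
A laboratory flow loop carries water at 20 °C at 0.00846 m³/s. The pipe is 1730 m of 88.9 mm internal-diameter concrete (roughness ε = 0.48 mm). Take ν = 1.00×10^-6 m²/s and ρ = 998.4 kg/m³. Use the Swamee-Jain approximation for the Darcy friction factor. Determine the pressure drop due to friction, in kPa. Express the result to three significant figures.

V = 4Q/(πD²) = 4·0.00846/(π·0.0889²) = 1.363 m/s
Re = VD/ν = 1.363·0.0889/1.00×10^-6 = 1.21×10^5 → turbulent
ε/D = 0.48/88.9 = 0.00540
Swamee-Jain: f = 0.03206
h_f = f(L/D)V²/(2g) = 0.03206·(1730/0.0889)·1.363²/(2·9.81) = 59.06 m
Δp = ρg·h_f = 998.4·9.81·59.06 = 578.5 kPa

Δp ≈ 578 kPa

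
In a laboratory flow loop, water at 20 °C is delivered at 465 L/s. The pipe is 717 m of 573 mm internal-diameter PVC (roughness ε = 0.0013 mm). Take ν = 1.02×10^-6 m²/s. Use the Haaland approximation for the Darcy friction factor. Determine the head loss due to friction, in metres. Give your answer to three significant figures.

V = 4Q/(πD²) = 4·0.465/(π·0.573²) = 1.803 m/s
Re = VD/ν = 1.803·0.573/1.02×10^-6 = 1.01×10^6 → turbulent
ε/D = 0.0013/573 = 2.27×10^-6
Haaland: f = 0.01160
h_f = f(L/D)V²/(2g) = 0.01160·(717/0.573)·1.803²/(2·9.81) = 2.405 m

h_f ≈ 2.41 m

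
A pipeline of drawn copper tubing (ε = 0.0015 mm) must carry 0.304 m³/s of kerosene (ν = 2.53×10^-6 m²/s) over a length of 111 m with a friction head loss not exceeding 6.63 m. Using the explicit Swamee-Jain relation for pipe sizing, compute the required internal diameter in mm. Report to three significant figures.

Swamee-Jain (Type III): D = 0.66·[ε^1.25·(LQ²/(gh_f))^4.75 + ν·Q^9.4·(L/(gh_f))^5.2]^0.04
LQ²/(gh_f) = 0.1577; L/(gh_f) = 1.707
Term 1 = ε^1.25·(…)^4.75 = 8.13×10^-12; Term 2 = ν·Q^9.4·(…)^5.2 = 5.61×10^-10
D = 0.66·(8.13×10^-12 + 5.61×10^-10)^0.04 = 0.2817 m = 282 mm
Check: V = 4.88 m/s, Re = 5.43×10^5, f = 0.01299, h_f = 6.21 m ≈ 6.63 m ✓

D ≈ 282 mm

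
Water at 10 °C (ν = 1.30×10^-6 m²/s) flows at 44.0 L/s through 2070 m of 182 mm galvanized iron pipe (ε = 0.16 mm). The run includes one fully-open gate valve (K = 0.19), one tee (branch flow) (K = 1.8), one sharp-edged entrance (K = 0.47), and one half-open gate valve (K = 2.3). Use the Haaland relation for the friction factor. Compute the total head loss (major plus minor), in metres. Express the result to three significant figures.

H_L ≈ 34.2 m

V = 4Q/(πD²) = 1.691 m/s; V²/2g = 0.1458 m
Re = 2.37×10^5, ε/D = 8.79×10^-4 → f = 0.02022 (Haaland)
Major: h_f = f(L/D)·V²/2g = 0.02022·11374·0.1458 = 33.54 m
Minor: ΣK = 4.76; h_m = ΣK·V²/2g = 0.6940 m
Total H_L = 33.54 + 0.6940 = 34.23 m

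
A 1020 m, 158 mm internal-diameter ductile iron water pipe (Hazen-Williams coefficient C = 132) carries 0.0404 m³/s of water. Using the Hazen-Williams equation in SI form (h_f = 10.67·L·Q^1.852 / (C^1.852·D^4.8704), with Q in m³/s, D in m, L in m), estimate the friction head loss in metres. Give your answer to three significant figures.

h_f = 10.67·1020·0.0404^1.852 / (132^1.852·0.158^4.8704) = 27.00 m

h_f ≈ 27.0 m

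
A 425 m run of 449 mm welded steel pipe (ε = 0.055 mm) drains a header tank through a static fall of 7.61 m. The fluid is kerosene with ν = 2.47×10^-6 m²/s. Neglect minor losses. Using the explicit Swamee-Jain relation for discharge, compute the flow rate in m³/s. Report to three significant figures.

Swamee-Jain (Type II): Q = -0.965·√(gD⁵h_f/L)·ln[ε/(3.7D) + √(3.17ν²L/(gD³h_f))]
√(gD⁵h_f/L) = √(9.81·0.449⁵·7.61/425) = 0.05662
ε/(3.7D) = 3.31×10^-5; √(3.17ν²L/(gD³h_f)) = 3.49×10^-5
Q = -0.965·0.05662·ln(6.798×10^-5) = 0.5243 m³/s
Check: V = 3.31 m/s, Re = 6.02×10^5, f = 0.01445, h_f = 7.64 m ≈ 7.61 m ✓

Q ≈ 0.524 m³/s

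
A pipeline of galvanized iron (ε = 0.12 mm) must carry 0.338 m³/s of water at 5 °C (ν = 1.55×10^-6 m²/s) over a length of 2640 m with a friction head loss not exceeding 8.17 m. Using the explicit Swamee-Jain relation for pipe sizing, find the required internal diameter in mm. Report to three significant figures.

D ≈ 552 mm

Swamee-Jain (Type III): D = 0.66·[ε^1.25·(LQ²/(gh_f))^4.75 + ν·Q^9.4·(L/(gh_f))^5.2]^0.04
LQ²/(gh_f) = 3.763; L/(gh_f) = 32.94
Term 1 = ε^1.25·(…)^4.75 = 0.00680; Term 2 = ν·Q^9.4·(…)^5.2 = 0.00451
D = 0.66·(0.00680 + 0.00451)^0.04 = 0.5517 m = 552 mm
Check: V = 1.41 m/s, Re = 5.03×10^5, f = 0.01566, h_f = 7.64 m ≈ 8.17 m ✓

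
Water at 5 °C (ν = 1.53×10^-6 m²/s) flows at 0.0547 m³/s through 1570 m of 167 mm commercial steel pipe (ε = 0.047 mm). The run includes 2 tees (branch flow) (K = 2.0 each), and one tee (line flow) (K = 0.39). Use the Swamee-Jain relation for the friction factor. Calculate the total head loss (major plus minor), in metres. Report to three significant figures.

V = 4Q/(πD²) = 2.497 m/s; V²/2g = 0.3179 m
Re = 2.73×10^5, ε/D = 2.81×10^-4 → f = 0.01709 (Swamee-Jain)
Major: h_f = f(L/D)·V²/2g = 0.01709·9401·0.3179 = 51.07 m
Minor: ΣK = 4.39; h_m = ΣK·V²/2g = 1.395 m
Total H_L = 51.07 + 1.395 = 52.46 m

H_L ≈ 52.5 m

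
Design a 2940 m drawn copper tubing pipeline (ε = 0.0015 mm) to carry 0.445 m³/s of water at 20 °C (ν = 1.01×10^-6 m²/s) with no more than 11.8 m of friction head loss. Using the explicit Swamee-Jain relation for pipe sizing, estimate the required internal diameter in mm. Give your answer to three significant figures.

Swamee-Jain (Type III): D = 0.66·[ε^1.25·(LQ²/(gh_f))^4.75 + ν·Q^9.4·(L/(gh_f))^5.2]^0.04
LQ²/(gh_f) = 5.029; L/(gh_f) = 25.40
Term 1 = ε^1.25·(…)^4.75 = 1.13×10^-4; Term 2 = ν·Q^9.4·(…)^5.2 = 0.0101
D = 0.66·(1.13×10^-4 + 0.0101)^0.04 = 0.5494 m = 549 mm
Check: V = 1.88 m/s, Re = 1.02×10^6, f = 0.01164, h_f = 11.2 m ≈ 11.8 m ✓

D ≈ 549 mm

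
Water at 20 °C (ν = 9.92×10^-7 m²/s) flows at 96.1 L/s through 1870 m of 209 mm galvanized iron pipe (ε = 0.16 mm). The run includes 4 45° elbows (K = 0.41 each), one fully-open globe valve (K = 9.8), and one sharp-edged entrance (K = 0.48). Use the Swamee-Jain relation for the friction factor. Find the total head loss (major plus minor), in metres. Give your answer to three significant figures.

H_L ≈ 73.3 m

V = 4Q/(πD²) = 2.801 m/s; V²/2g = 0.3999 m
Re = 5.90×10^5, ε/D = 7.66×10^-4 → f = 0.01915 (Swamee-Jain)
Major: h_f = f(L/D)·V²/2g = 0.01915·8947·0.3999 = 68.52 m
Minor: ΣK = 11.9; h_m = ΣK·V²/2g = 4.767 m
Total H_L = 68.52 + 4.767 = 73.29 m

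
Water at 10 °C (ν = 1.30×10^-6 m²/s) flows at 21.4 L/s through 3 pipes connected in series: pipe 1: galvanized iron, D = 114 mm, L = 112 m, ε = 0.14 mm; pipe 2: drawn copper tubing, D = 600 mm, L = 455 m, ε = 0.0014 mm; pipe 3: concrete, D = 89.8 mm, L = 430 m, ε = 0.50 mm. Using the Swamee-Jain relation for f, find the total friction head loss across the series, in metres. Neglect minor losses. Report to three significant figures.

Pipe 1: V = 2.097 m/s, Re = 1.84×10^5, ε/D = 0.00123, f = 0.02215, h_1 = f(L/D)V²/2g = 4.875 m
Pipe 2: V = 0.07569 m/s, Re = 3.49×10^4, ε/D = 2.33×10^-6, f = 0.02255, h_2 = f(L/D)V²/2g = 0.004994 m
Pipe 3: V = 3.379 m/s, Re = 2.33×10^5, ε/D = 0.00557, f = 0.03192, h_3 = f(L/D)V²/2g = 88.93 m
Series → Q common, losses add: H = Σh = 93.81 m

H ≈ 93.8 m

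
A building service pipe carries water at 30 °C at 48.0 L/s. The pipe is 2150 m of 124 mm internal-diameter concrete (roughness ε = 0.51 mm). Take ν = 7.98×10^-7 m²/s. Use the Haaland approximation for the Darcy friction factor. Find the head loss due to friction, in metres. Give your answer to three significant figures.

h_f ≈ 403 m

V = 4Q/(πD²) = 4·0.0480/(π·0.124²) = 3.975 m/s
Re = VD/ν = 3.975·0.124/7.98×10^-7 = 6.18×10^5 → turbulent
ε/D = 0.51/124 = 0.00411
Haaland: f = 0.02887
h_f = f(L/D)V²/(2g) = 0.02887·(2150/0.124)·3.975²/(2·9.81) = 403.0 m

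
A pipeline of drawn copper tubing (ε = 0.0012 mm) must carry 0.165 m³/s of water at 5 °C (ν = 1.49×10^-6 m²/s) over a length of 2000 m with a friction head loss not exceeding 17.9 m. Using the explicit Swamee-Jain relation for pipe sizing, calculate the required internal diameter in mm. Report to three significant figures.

D ≈ 325 mm

Swamee-Jain (Type III): D = 0.66·[ε^1.25·(LQ²/(gh_f))^4.75 + ν·Q^9.4·(L/(gh_f))^5.2]^0.04
LQ²/(gh_f) = 0.3101; L/(gh_f) = 11.39
Term 1 = ε^1.25·(…)^4.75 = 1.53×10^-10; Term 2 = ν·Q^9.4·(…)^5.2 = 2.05×10^-8
D = 0.66·(1.53×10^-10 + 2.05×10^-8)^0.04 = 0.3252 m = 325 mm
Check: V = 1.99 m/s, Re = 4.34×10^5, f = 0.01349, h_f = 16.7 m ≈ 17.9 m ✓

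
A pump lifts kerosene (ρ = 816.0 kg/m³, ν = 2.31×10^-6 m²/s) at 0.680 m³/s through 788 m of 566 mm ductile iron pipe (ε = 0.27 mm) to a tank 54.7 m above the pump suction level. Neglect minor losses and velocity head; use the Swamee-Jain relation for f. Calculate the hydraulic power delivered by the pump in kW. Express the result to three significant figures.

V = 4Q/(πD²) = 2.703 m/s; Re = 6.62×10^5; ε/D = 4.77×10^-4; f = 0.01740
h_f = f(L/D)V²/2g = 9.019 m
Total head H = z + h_f = 54.7 + 9.019 = 63.72 m
P_hyd = ρgQH = 816.0·9.81·0.680·63.72 = 346.8 kW

P_hyd ≈ 347 kW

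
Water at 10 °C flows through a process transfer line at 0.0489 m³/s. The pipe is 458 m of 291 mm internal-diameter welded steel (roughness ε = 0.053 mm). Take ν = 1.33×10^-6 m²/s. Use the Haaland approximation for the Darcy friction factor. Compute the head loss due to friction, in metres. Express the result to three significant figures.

V = 4Q/(πD²) = 4·0.0489/(π·0.291²) = 0.7352 m/s
Re = VD/ν = 0.7352·0.291/1.33×10^-6 = 1.61×10^5 → turbulent
ε/D = 0.053/291 = 1.82×10^-4
Haaland: f = 0.01728
h_f = f(L/D)V²/(2g) = 0.01728·(458/0.291)·0.7352²/(2·9.81) = 0.7494 m

h_f ≈ 0.749 m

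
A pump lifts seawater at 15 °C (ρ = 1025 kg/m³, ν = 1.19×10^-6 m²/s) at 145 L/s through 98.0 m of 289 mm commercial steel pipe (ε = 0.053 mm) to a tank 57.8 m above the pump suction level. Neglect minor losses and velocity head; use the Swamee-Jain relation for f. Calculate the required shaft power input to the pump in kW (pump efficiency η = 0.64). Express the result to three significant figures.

V = 4Q/(πD²) = 2.210 m/s; Re = 5.37×10^5; ε/D = 1.83×10^-4; f = 0.01526
h_f = f(L/D)V²/2g = 1.288 m
Total head H = z + h_f = 57.8 + 1.288 = 59.09 m
P_hyd = ρgQH = 1025·9.81·0.145·59.09 = 86.15 kW
P_shaft = P_hyd/η = 86.15/0.64 = 134.6 kW

P_shaft ≈ 135 kW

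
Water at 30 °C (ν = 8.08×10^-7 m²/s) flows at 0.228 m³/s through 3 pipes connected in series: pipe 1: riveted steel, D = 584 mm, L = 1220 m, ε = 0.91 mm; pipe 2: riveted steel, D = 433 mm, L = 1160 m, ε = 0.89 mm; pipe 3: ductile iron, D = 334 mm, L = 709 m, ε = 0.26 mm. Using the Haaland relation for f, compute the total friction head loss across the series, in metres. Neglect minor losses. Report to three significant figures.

H ≈ 23.3 m

Pipe 1: V = 0.8512 m/s, Re = 6.15×10^5, ε/D = 0.00156, f = 0.02230, h_1 = f(L/D)V²/2g = 1.720 m
Pipe 2: V = 1.548 m/s, Re = 8.30×10^5, ε/D = 0.00206, f = 0.02383, h_2 = f(L/D)V²/2g = 7.801 m
Pipe 3: V = 2.602 m/s, Re = 1.08×10^6, ε/D = 7.78×10^-4, f = 0.01883, h_3 = f(L/D)V²/2g = 13.79 m
Series → Q common, losses add: H = Σh = 23.31 m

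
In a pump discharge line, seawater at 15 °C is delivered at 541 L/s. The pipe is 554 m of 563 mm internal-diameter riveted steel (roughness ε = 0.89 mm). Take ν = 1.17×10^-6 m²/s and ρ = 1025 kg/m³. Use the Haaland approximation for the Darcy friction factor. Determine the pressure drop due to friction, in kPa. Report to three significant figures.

V = 4Q/(πD²) = 4·0.541/(π·0.563²) = 2.173 m/s
Re = VD/ν = 2.173·0.563/1.17×10^-6 = 1.05×10^6 → turbulent
ε/D = 0.89/563 = 0.00158
Haaland: f = 0.02225
h_f = f(L/D)V²/(2g) = 0.02225·(554/0.563)·2.173²/(2·9.81) = 5.270 m
Δp = ρg·h_f = 1025·9.81·5.270 = 52.99 kPa

Δp ≈ 53.0 kPa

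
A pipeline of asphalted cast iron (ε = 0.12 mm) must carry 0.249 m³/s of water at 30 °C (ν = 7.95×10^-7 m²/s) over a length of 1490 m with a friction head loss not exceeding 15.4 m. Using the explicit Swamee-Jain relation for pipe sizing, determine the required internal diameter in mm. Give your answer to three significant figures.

Swamee-Jain (Type III): D = 0.66·[ε^1.25·(LQ²/(gh_f))^4.75 + ν·Q^9.4·(L/(gh_f))^5.2]^0.04
LQ²/(gh_f) = 0.6115; L/(gh_f) = 9.863
Term 1 = ε^1.25·(…)^4.75 = 1.21×10^-6; Term 2 = ν·Q^9.4·(…)^5.2 = 2.47×10^-7
D = 0.66·(1.21×10^-6 + 2.47×10^-7)^0.04 = 0.3856 m = 386 mm
Check: V = 2.13 m/s, Re = 1.03×10^6, f = 0.01583, h_f = 14.2 m ≈ 15.4 m ✓

D ≈ 386 mm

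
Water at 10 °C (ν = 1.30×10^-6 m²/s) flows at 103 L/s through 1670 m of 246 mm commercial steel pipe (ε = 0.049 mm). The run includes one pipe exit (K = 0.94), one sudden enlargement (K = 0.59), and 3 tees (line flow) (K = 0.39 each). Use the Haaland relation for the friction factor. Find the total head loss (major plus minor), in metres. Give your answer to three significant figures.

H_L ≈ 25.9 m

V = 4Q/(πD²) = 2.167 m/s; V²/2g = 0.2394 m
Re = 4.10×10^5, ε/D = 1.99×10^-4 → f = 0.01555 (Haaland)
Major: h_f = f(L/D)·V²/2g = 0.01555·6789·0.2394 = 25.27 m
Minor: ΣK = 2.70; h_m = ΣK·V²/2g = 0.6463 m
Total H_L = 25.27 + 0.6463 = 25.92 m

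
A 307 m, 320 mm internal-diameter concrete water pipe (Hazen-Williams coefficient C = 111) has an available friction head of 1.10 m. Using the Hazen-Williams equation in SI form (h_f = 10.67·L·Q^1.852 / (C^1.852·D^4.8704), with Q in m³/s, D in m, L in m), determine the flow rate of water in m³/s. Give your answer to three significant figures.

Rearranging: Q = [h_f·C^1.852·D^4.8704 / (10.67·L)]^(1/1.852)
Q = [1.10·111^1.852·0.320^4.8704 / (10.67·307)]^0.540 = 0.07382 m³/s

Q ≈ 0.0738 m³/s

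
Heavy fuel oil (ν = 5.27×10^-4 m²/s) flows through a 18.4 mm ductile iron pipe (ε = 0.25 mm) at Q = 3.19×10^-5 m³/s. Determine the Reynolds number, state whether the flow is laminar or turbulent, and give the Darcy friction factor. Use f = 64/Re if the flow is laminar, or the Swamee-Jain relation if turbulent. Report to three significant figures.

Re ≈ 4.19; laminar; f = 64/Re ≈ 15.3

V = 4Q/(πD²) = 0.1200 m/s
Re = VD/ν = 0.1200·0.0184/5.27×10^-4 = 4.19
Re < 2300 → laminar → f = 64/Re = 15.28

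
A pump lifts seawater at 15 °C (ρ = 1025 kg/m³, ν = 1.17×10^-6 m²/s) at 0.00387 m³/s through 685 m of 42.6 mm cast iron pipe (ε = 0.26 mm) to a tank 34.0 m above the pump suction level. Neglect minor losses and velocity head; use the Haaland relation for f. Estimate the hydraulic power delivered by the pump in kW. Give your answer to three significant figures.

P_hyd ≈ 9.11 kW

V = 4Q/(πD²) = 2.715 m/s; Re = 9.89×10^4; ε/D = 0.00610; f = 0.03311
h_f = f(L/D)V²/2g = 200.1 m
Total head H = z + h_f = 34.0 + 200.1 = 234.1 m
P_hyd = ρgQH = 1025·9.81·0.00387·234.1 = 9.108 kW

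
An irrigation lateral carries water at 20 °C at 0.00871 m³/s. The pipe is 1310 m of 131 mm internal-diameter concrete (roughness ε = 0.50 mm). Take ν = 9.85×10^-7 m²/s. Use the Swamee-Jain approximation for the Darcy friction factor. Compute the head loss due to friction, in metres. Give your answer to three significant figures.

h_f ≈ 6.30 m

V = 4Q/(πD²) = 4·0.00871/(π·0.131²) = 0.6462 m/s
Re = VD/ν = 0.6462·0.131/9.85×10^-7 = 8.59×10^4 → turbulent
ε/D = 0.50/131 = 0.00382
Swamee-Jain: f = 0.02959
h_f = f(L/D)V²/(2g) = 0.02959·(1310/0.131)·0.6462²/(2·9.81) = 6.298 m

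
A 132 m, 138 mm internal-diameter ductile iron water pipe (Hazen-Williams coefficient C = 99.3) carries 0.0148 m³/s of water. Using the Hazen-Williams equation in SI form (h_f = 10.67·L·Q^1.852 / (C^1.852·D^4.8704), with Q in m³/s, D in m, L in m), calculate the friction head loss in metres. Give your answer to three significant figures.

h_f ≈ 1.78 m

h_f = 10.67·132·0.0148^1.852 / (99.3^1.852·0.138^4.8704) = 1.782 m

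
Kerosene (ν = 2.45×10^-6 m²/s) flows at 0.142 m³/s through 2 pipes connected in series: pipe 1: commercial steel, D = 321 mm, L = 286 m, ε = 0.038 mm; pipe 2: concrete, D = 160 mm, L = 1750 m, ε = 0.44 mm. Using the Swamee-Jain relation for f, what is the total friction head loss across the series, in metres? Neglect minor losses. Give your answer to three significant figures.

Pipe 1: V = 1.755 m/s, Re = 2.30×10^5, ε/D = 1.18×10^-4, f = 0.01620, h_1 = f(L/D)V²/2g = 2.264 m
Pipe 2: V = 7.063 m/s, Re = 4.61×10^5, ε/D = 0.00275, f = 0.02597, h_2 = f(L/D)V²/2g = 722.0 m
Series → Q common, losses add: H = Σh = 724.3 m

H ≈ 724 m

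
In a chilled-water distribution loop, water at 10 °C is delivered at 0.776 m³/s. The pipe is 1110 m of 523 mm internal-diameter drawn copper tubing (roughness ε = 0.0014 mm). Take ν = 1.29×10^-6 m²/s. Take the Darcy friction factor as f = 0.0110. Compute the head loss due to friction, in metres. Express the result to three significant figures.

h_f ≈ 15.5 m

V = 4Q/(πD²) = 4·0.776/(π·0.523²) = 3.612 m/s
h_f = f(L/D)V²/(2g) = 0.01100·(1110/0.523)·3.612²/(2·9.81) = 15.53 m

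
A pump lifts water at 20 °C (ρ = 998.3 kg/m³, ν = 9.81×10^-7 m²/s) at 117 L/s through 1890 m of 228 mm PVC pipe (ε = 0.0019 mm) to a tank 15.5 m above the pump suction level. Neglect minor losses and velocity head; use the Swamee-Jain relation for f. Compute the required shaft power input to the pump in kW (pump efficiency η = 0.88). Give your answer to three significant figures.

P_shaft ≈ 77.1 kW

V = 4Q/(πD²) = 2.866 m/s; Re = 6.66×10^5; ε/D = 8.33×10^-6; f = 0.01260
h_f = f(L/D)V²/2g = 43.73 m
Total head H = z + h_f = 15.5 + 43.73 = 59.23 m
P_hyd = ρgQH = 998.3·9.81·0.117·59.23 = 67.87 kW
P_shaft = P_hyd/η = 67.87/0.88 = 77.13 kW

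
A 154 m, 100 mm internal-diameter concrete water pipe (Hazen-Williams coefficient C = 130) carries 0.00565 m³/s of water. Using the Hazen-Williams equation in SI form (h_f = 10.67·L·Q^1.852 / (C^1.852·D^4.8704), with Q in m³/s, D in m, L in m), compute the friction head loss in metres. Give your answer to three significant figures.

h_f ≈ 1.02 m

h_f = 10.67·154·0.00565^1.852 / (130^1.852·0.100^4.8704) = 1.018 m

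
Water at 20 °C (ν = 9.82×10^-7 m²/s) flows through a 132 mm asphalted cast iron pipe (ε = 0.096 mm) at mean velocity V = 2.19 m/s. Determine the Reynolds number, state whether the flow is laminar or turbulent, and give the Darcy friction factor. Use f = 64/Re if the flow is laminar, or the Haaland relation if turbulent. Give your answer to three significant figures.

Re = VD/ν = 2.190·0.132/9.82×10^-7 = 2.94×10^5
Re > 4000 → turbulent; ε/D = 7.27×10^-4
Haaland: f = 0.01930

Re ≈ 2.94×10^5; turbulent; f ≈ 0.0193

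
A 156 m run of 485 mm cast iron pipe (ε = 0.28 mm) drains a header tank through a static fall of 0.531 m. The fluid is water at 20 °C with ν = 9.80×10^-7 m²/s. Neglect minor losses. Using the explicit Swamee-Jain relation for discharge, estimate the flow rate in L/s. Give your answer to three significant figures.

Swamee-Jain (Type II): Q = -0.965·√(gD⁵h_f/L)·ln[ε/(3.7D) + √(3.17ν²L/(gD³h_f))]
√(gD⁵h_f/L) = √(9.81·0.485⁵·0.531/156) = 0.02993
ε/(3.7D) = 1.56×10^-4; √(3.17ν²L/(gD³h_f)) = 2.83×10^-5
Q = -0.965·0.02993·ln(1.843×10^-4) = 0.2484 m³/s
Check: V = 1.34 m/s, Re = 6.65×10^5, f = 0.01803, h_f = 0.534 m ≈ 0.531 m ✓

Q ≈ 248 L/s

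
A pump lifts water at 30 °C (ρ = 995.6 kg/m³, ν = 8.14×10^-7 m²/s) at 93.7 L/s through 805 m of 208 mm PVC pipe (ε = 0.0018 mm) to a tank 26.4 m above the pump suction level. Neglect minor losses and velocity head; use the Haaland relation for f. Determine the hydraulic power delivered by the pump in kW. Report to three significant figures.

V = 4Q/(πD²) = 2.758 m/s; Re = 7.05×10^5; ε/D = 8.65×10^-6; f = 0.01242
h_f = f(L/D)V²/2g = 18.63 m
Total head H = z + h_f = 26.4 + 18.63 = 45.03 m
P_hyd = ρgQH = 995.6·9.81·0.0937·45.03 = 41.21 kW

P_hyd ≈ 41.2 kW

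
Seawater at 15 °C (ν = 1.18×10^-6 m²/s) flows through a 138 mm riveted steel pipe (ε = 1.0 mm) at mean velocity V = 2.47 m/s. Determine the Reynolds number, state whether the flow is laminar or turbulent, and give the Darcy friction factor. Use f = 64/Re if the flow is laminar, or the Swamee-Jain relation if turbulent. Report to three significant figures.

Re ≈ 2.89×10^5; turbulent; f ≈ 0.0345

Re = VD/ν = 2.470·0.138/1.18×10^-6 = 2.89×10^5
Re > 4000 → turbulent; ε/D = 0.00725
Swamee-Jain: f = 0.03448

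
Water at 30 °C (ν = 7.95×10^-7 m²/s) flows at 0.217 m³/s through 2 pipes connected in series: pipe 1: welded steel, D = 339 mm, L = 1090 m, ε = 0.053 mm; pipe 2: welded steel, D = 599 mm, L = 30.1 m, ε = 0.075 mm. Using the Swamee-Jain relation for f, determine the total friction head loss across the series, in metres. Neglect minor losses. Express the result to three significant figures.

Pipe 1: V = 2.404 m/s, Re = 1.03×10^6, ε/D = 1.56×10^-4, f = 0.01424, h_1 = f(L/D)V²/2g = 13.49 m
Pipe 2: V = 0.7700 m/s, Re = 5.80×10^5, ε/D = 1.25×10^-4, f = 0.01453, h_2 = f(L/D)V²/2g = 0.02207 m
Series → Q common, losses add: H = Σh = 13.51 m

H ≈ 13.5 m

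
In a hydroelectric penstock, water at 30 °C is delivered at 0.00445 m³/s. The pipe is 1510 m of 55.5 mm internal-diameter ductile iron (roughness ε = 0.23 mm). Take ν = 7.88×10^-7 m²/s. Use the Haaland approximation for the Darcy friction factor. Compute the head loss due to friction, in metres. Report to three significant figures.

V = 4Q/(πD²) = 4·0.00445/(π·0.0555²) = 1.839 m/s
Re = VD/ν = 1.839·0.0555/7.88×10^-7 = 1.30×10^5 → turbulent
ε/D = 0.23/55.5 = 0.00414
Haaland: f = 0.02951
h_f = f(L/D)V²/(2g) = 0.02951·(1510/0.0555)·1.839²/(2·9.81) = 138.5 m

h_f ≈ 138 m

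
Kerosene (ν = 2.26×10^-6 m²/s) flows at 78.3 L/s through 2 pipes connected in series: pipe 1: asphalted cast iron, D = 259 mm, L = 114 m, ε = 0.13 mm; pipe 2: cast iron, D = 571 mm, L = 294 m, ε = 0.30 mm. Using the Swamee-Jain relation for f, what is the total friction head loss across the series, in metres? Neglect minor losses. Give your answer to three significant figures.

H ≈ 1.01 m

Pipe 1: V = 1.486 m/s, Re = 1.70×10^5, ε/D = 5.02×10^-4, f = 0.01923, h_1 = f(L/D)V²/2g = 0.9530 m
Pipe 2: V = 0.3058 m/s, Re = 7.73×10^4, ε/D = 5.25×10^-4, f = 0.02124, h_2 = f(L/D)V²/2g = 0.05212 m
Series → Q common, losses add: H = Σh = 1.005 m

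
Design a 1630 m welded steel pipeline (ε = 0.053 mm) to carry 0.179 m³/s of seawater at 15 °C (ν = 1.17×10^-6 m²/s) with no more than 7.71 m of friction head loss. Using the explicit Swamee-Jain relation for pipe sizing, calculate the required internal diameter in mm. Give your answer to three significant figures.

Swamee-Jain (Type III): D = 0.66·[ε^1.25·(LQ²/(gh_f))^4.75 + ν·Q^9.4·(L/(gh_f))^5.2]^0.04
LQ²/(gh_f) = 0.6905; L/(gh_f) = 21.55
Term 1 = ε^1.25·(…)^4.75 = 7.79×10^-7; Term 2 = ν·Q^9.4·(…)^5.2 = 9.53×10^-7
D = 0.66·(7.79×10^-7 + 9.53×10^-7)^0.04 = 0.3882 m = 388 mm
Check: V = 1.51 m/s, Re = 5.02×10^5, f = 0.01487, h_f = 7.28 m ≈ 7.71 m ✓

D ≈ 388 mm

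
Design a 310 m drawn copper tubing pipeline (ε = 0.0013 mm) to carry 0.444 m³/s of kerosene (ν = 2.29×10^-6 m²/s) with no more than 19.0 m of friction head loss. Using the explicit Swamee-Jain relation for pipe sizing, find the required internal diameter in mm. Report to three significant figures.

D ≈ 322 mm

Swamee-Jain (Type III): D = 0.66·[ε^1.25·(LQ²/(gh_f))^4.75 + ν·Q^9.4·(L/(gh_f))^5.2]^0.04
LQ²/(gh_f) = 0.3279; L/(gh_f) = 1.663
Term 1 = ε^1.25·(…)^4.75 = 2.20×10^-10; Term 2 = ν·Q^9.4·(…)^5.2 = 1.56×10^-8
D = 0.66·(2.20×10^-10 + 1.56×10^-8)^0.04 = 0.3218 m = 322 mm
Check: V = 5.46 m/s, Re = 7.67×10^5, f = 0.01223, h_f = 17.9 m ≈ 19.0 m ✓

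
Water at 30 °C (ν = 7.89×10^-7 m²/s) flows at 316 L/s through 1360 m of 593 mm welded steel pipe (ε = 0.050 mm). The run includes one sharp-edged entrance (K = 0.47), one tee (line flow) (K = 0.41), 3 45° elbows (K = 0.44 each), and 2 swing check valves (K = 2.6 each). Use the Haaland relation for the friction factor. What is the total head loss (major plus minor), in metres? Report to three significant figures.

H_L ≈ 2.52 m

V = 4Q/(πD²) = 1.144 m/s; V²/2g = 0.06672 m
Re = 8.60×10^5, ε/D = 8.43×10^-5 → f = 0.01327 (Haaland)
Major: h_f = f(L/D)·V²/2g = 0.01327·2293·0.06672 = 2.031 m
Minor: ΣK = 7.40; h_m = ΣK·V²/2g = 0.4938 m
Total H_L = 2.031 + 0.4938 = 2.525 m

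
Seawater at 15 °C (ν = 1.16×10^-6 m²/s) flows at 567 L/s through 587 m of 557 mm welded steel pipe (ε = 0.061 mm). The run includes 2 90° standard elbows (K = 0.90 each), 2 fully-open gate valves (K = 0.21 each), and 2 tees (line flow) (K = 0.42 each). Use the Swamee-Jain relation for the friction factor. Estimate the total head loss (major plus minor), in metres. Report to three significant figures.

V = 4Q/(πD²) = 2.327 m/s; V²/2g = 0.2760 m
Re = 1.12×10^6, ε/D = 1.10×10^-4 → f = 0.01353 (Swamee-Jain)
Major: h_f = f(L/D)·V²/2g = 0.01353·1054·0.2760 = 3.935 m
Minor: ΣK = 3.06; h_m = ΣK·V²/2g = 0.8445 m
Total H_L = 3.935 + 0.8445 = 4.779 m

H_L ≈ 4.78 m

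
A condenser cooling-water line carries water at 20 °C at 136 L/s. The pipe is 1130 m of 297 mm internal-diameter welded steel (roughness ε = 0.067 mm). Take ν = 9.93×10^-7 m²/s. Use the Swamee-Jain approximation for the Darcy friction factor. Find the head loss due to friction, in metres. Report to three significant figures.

h_f ≈ 11.6 m

V = 4Q/(πD²) = 4·0.136/(π·0.297²) = 1.963 m/s
Re = VD/ν = 1.963·0.297/9.93×10^-7 = 5.87×10^5 → turbulent
ε/D = 0.067/297 = 2.26×10^-4
Swamee-Jain: f = 0.01555
h_f = f(L/D)V²/(2g) = 0.01555·(1130/0.297)·1.963²/(2·9.81) = 11.62 m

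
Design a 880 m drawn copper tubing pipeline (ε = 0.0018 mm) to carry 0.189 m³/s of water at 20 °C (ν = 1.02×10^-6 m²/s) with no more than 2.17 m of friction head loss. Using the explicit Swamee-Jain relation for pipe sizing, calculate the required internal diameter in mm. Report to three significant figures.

D ≈ 441 mm

Swamee-Jain (Type III): D = 0.66·[ε^1.25·(LQ²/(gh_f))^4.75 + ν·Q^9.4·(L/(gh_f))^5.2]^0.04
LQ²/(gh_f) = 1.477; L/(gh_f) = 41.34
Term 1 = ε^1.25·(…)^4.75 = 4.20×10^-7; Term 2 = ν·Q^9.4·(…)^5.2 = 4.10×10^-5
D = 0.66·(4.20×10^-7 + 4.10×10^-5)^0.04 = 0.4408 m = 441 mm
Check: V = 1.24 m/s, Re = 5.35×10^5, f = 0.01300, h_f = 2.03 m ≈ 2.17 m ✓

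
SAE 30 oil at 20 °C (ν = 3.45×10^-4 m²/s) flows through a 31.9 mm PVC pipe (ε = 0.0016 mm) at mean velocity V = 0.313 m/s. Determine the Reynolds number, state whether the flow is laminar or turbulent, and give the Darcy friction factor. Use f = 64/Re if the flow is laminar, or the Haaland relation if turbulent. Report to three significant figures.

Re = VD/ν = 0.3130·0.0319/3.45×10^-4 = 28.9
Re < 2300 → laminar → f = 64/Re = 2.211

Re ≈ 28.9; laminar; f = 64/Re ≈ 2.21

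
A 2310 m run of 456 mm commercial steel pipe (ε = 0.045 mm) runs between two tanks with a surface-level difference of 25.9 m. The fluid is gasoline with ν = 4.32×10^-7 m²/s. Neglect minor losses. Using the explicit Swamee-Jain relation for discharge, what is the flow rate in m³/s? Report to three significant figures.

Q ≈ 0.462 m³/s

Swamee-Jain (Type II): Q = -0.965·√(gD⁵h_f/L)·ln[ε/(3.7D) + √(3.17ν²L/(gD³h_f))]
√(gD⁵h_f/L) = √(9.81·0.456⁵·25.9/2310) = 0.04657
ε/(3.7D) = 2.67×10^-5; √(3.17ν²L/(gD³h_f)) = 7.53×10^-6
Q = -0.965·0.04657·ln(3.420×10^-5) = 0.4621 m³/s
Check: V = 2.83 m/s, Re = 2.99×10^6, f = 0.01261, h_f = 26.1 m ≈ 25.9 m ✓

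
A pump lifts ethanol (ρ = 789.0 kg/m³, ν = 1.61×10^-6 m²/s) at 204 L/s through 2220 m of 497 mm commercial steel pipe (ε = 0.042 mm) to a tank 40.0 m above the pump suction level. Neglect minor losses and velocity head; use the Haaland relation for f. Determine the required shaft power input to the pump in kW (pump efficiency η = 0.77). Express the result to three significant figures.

P_shaft ≈ 89.7 kW

V = 4Q/(πD²) = 1.052 m/s; Re = 3.25×10^5; ε/D = 8.45×10^-5; f = 0.01492
h_f = f(L/D)V²/2g = 3.756 m
Total head H = z + h_f = 40.0 + 3.756 = 43.76 m
P_hyd = ρgQH = 789.0·9.81·0.204·43.76 = 69.09 kW
P_shaft = P_hyd/η = 69.09/0.77 = 89.73 kW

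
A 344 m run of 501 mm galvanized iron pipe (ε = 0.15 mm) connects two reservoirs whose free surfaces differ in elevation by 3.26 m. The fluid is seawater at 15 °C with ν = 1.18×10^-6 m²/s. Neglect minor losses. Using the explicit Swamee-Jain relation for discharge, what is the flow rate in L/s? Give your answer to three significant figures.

Q ≈ 481 L/s

Swamee-Jain (Type II): Q = -0.965·√(gD⁵h_f/L)·ln[ε/(3.7D) + √(3.17ν²L/(gD³h_f))]
√(gD⁵h_f/L) = √(9.81·0.501⁵·3.26/344) = 0.05417
ε/(3.7D) = 8.09×10^-5; √(3.17ν²L/(gD³h_f)) = 1.94×10^-5
Q = -0.965·0.05417·ln(1.004×10^-4) = 0.4813 m³/s
Check: V = 2.44 m/s, Re = 1.04×10^6, f = 0.01573, h_f = 3.28 m ≈ 3.26 m ✓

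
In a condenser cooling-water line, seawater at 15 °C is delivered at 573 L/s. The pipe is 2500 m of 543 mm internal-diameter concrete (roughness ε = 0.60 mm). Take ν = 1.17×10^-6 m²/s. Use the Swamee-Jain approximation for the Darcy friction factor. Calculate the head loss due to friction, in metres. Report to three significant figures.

V = 4Q/(πD²) = 4·0.573/(π·0.543²) = 2.474 m/s
Re = VD/ν = 2.474·0.543/1.17×10^-6 = 1.15×10^6 → turbulent
ε/D = 0.60/543 = 0.00110
Swamee-Jain: f = 0.02045
h_f = f(L/D)V²/(2g) = 0.02045·(2500/0.543)·2.474²/(2·9.81) = 29.38 m

h_f ≈ 29.4 m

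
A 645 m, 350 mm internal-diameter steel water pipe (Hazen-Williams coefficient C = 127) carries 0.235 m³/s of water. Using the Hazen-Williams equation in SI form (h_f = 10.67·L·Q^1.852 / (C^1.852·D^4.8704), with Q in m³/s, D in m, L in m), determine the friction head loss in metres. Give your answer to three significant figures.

h_f = 10.67·645·0.235^1.852 / (127^1.852·0.350^4.8704) = 9.937 m

h_f ≈ 9.94 m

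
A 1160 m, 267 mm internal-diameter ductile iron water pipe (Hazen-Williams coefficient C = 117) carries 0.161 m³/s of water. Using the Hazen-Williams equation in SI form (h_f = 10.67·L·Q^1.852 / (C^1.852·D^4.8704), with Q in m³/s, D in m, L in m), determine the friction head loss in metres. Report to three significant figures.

h_f = 10.67·1160·0.161^1.852 / (117^1.852·0.267^4.8704) = 38.59 m

h_f ≈ 38.6 m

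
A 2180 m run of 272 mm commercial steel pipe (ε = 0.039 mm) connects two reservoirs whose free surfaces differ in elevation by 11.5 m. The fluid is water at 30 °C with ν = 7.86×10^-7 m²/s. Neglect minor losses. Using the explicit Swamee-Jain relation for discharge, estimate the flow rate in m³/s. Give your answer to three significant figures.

Swamee-Jain (Type II): Q = -0.965·√(gD⁵h_f/L)·ln[ε/(3.7D) + √(3.17ν²L/(gD³h_f))]
√(gD⁵h_f/L) = √(9.81·0.272⁵·11.5/2180) = 0.008778
ε/(3.7D) = 3.88×10^-5; √(3.17ν²L/(gD³h_f)) = 4.34×10^-5
Q = -0.965·0.008778·ln(8.212×10^-5) = 0.07968 m³/s
Check: V = 1.37 m/s, Re = 4.75×10^5, f = 0.01503, h_f = 11.5 m ≈ 11.5 m ✓

Q ≈ 0.0797 m³/s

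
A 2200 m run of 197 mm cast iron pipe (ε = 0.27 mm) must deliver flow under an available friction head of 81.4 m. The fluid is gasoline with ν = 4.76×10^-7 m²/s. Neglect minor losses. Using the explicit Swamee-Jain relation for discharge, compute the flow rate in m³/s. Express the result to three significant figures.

Swamee-Jain (Type II): Q = -0.965·√(gD⁵h_f/L)·ln[ε/(3.7D) + √(3.17ν²L/(gD³h_f))]
√(gD⁵h_f/L) = √(9.81·0.197⁵·81.4/2200) = 0.01038
ε/(3.7D) = 3.70×10^-4; √(3.17ν²L/(gD³h_f)) = 1.61×10^-5
Q = -0.965·0.01038·ln(3.865×10^-4) = 0.07870 m³/s
Check: V = 2.58 m/s, Re = 1.07×10^6, f = 0.02154, h_f = 81.7 m ≈ 81.4 m ✓

Q ≈ 0.0787 m³/s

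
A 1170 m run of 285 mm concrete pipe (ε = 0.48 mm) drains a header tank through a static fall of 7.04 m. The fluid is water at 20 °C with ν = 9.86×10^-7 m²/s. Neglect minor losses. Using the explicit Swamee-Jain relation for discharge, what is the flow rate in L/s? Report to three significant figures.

Swamee-Jain (Type II): Q = -0.965·√(gD⁵h_f/L)·ln[ε/(3.7D) + √(3.17ν²L/(gD³h_f))]
√(gD⁵h_f/L) = √(9.81·0.285⁵·7.04/1170) = 0.01054
ε/(3.7D) = 4.55×10^-4; √(3.17ν²L/(gD³h_f)) = 4.75×10^-5
Q = -0.965·0.01054·ln(5.027×10^-4) = 0.07722 m³/s
Check: V = 1.21 m/s, Re = 3.50×10^5, f = 0.02311, h_f = 7.08 m ≈ 7.04 m ✓

Q ≈ 77.2 L/s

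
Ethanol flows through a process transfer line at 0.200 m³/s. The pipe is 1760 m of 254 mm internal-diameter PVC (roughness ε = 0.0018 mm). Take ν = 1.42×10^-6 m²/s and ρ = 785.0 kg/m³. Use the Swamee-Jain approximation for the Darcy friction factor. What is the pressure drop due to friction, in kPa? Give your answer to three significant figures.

Δp ≈ 528 kPa

V = 4Q/(πD²) = 4·0.200/(π·0.254²) = 3.947 m/s
Re = VD/ν = 3.947·0.254/1.42×10^-6 = 7.06×10^5 → turbulent
ε/D = 0.0018/254 = 7.09×10^-6
Swamee-Jain: f = 0.01246
h_f = f(L/D)V²/(2g) = 0.01246·(1760/0.254)·3.947²/(2·9.81) = 68.56 m
Δp = ρg·h_f = 785.0·9.81·68.56 = 528.0 kPa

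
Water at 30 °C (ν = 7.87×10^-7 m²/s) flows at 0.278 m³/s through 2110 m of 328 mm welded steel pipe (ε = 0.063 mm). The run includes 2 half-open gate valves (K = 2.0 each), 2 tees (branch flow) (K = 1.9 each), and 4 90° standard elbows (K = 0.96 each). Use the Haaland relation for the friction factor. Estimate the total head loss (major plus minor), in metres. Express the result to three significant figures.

H_L ≈ 57.2 m

V = 4Q/(πD²) = 3.290 m/s; V²/2g = 0.5517 m
Re = 1.37×10^6, ε/D = 1.92×10^-4 → f = 0.01430 (Haaland)
Major: h_f = f(L/D)·V²/2g = 0.01430·6433·0.5517 = 50.74 m
Minor: ΣK = 11.6; h_m = ΣK·V²/2g = 6.422 m
Total H_L = 50.74 + 6.422 = 57.16 m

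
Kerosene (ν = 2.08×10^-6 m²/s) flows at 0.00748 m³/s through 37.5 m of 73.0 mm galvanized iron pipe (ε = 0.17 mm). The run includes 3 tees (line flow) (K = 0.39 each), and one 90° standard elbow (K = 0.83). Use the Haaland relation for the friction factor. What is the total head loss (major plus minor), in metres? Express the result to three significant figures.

H_L ≈ 2.55 m

V = 4Q/(πD²) = 1.787 m/s; V²/2g = 0.1628 m
Re = 6.27×10^4, ε/D = 0.00233 → f = 0.02656 (Haaland)
Major: h_f = f(L/D)·V²/2g = 0.02656·513.7·0.1628 = 2.221 m
Minor: ΣK = 2.00; h_m = ΣK·V²/2g = 0.3256 m
Total H_L = 2.221 + 0.3256 = 2.546 m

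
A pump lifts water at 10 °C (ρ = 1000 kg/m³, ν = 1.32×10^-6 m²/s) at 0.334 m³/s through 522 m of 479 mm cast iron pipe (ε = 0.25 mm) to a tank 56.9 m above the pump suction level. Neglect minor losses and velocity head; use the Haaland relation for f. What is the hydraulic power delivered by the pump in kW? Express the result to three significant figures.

P_hyd ≈ 197 kW

V = 4Q/(πD²) = 1.853 m/s; Re = 6.73×10^5; ε/D = 5.22×10^-4; f = 0.01752
h_f = f(L/D)V²/2g = 3.342 m
Total head H = z + h_f = 56.9 + 3.342 = 60.24 m
P_hyd = ρgQH = 1000·9.81·0.334·60.24 = 197.4 kW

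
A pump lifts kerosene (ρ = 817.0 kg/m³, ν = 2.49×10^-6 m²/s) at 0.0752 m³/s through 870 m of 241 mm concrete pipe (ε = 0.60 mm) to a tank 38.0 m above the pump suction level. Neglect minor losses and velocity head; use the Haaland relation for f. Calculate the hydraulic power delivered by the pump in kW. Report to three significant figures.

P_hyd ≈ 30.7 kW

V = 4Q/(πD²) = 1.649 m/s; Re = 1.60×10^5; ε/D = 0.00249; f = 0.02574
h_f = f(L/D)V²/2g = 12.87 m
Total head H = z + h_f = 38.0 + 12.87 = 50.87 m
P_hyd = ρgQH = 817.0·9.81·0.0752·50.87 = 30.66 kW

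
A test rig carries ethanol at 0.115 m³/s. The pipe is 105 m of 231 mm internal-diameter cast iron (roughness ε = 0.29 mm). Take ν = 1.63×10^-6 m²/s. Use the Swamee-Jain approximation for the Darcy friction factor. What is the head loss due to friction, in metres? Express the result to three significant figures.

V = 4Q/(πD²) = 4·0.115/(π·0.231²) = 2.744 m/s
Re = VD/ν = 2.744·0.231/1.63×10^-6 = 3.89×10^5 → turbulent
ε/D = 0.29/231 = 0.00126
Swamee-Jain: f = 0.02155
h_f = f(L/D)V²/(2g) = 0.02155·(105/0.231)·2.744²/(2·9.81) = 3.760 m

h_f ≈ 3.76 m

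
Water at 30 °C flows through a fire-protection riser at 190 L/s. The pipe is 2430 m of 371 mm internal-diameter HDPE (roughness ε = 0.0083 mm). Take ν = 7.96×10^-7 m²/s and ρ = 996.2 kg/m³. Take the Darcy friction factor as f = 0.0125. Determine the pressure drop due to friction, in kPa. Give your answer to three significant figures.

V = 4Q/(πD²) = 4·0.190/(π·0.371²) = 1.758 m/s
h_f = f(L/D)V²/(2g) = 0.01250·(2430/0.371)·1.758²/(2·9.81) = 12.89 m
Δp = ρg·h_f = 996.2·9.81·12.89 = 126.0 kPa

Δp ≈ 126 kPa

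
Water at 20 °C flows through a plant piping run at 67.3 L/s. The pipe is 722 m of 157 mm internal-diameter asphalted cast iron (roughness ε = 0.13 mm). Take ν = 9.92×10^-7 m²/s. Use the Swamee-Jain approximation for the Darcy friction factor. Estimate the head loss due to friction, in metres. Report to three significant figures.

h_f ≈ 55.2 m

V = 4Q/(πD²) = 4·0.0673/(π·0.157²) = 3.476 m/s
Re = VD/ν = 3.476·0.157/9.92×10^-7 = 5.50×10^5 → turbulent
ε/D = 0.13/157 = 8.28×10^-4
Swamee-Jain: f = 0.01950
h_f = f(L/D)V²/(2g) = 0.01950·(722/0.157)·3.476²/(2·9.81) = 55.25 m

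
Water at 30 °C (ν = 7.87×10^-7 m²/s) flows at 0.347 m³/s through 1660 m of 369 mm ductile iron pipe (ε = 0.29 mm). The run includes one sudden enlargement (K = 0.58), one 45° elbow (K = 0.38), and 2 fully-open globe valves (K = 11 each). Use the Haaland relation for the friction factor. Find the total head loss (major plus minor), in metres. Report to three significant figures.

H_L ≈ 57.7 m

V = 4Q/(πD²) = 3.245 m/s; V²/2g = 0.5366 m
Re = 1.52×10^6, ε/D = 7.86×10^-4 → f = 0.01878 (Haaland)
Major: h_f = f(L/D)·V²/2g = 0.01878·4499·0.5366 = 45.34 m
Minor: ΣK = 23.0; h_m = ΣK·V²/2g = 12.32 m
Total H_L = 45.34 + 12.32 = 57.66 m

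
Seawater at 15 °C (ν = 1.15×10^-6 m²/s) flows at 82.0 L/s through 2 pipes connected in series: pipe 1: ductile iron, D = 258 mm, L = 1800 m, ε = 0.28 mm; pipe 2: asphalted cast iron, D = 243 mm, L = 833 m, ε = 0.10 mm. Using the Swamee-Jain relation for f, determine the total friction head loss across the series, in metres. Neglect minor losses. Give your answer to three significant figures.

H ≈ 27.9 m

Pipe 1: V = 1.569 m/s, Re = 3.52×10^5, ε/D = 0.00109, f = 0.02096, h_1 = f(L/D)V²/2g = 18.34 m
Pipe 2: V = 1.768 m/s, Re = 3.74×10^5, ε/D = 4.12×10^-4, f = 0.01751, h_2 = f(L/D)V²/2g = 9.566 m
Series → Q common, losses add: H = Σh = 27.90 m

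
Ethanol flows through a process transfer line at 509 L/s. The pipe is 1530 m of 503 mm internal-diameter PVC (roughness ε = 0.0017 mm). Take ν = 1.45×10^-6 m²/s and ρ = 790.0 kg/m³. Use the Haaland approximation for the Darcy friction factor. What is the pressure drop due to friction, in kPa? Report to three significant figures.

V = 4Q/(πD²) = 4·0.509/(π·0.503²) = 2.561 m/s
Re = VD/ν = 2.561·0.503/1.45×10^-6 = 8.89×10^5 → turbulent
ε/D = 0.0017/503 = 3.38×10^-6
Haaland: f = 0.01187
h_f = f(L/D)V²/(2g) = 0.01187·(1530/0.503)·2.561²/(2·9.81) = 12.08 m
Δp = ρg·h_f = 790.0·9.81·12.08 = 93.58 kPa

Δp ≈ 93.6 kPa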